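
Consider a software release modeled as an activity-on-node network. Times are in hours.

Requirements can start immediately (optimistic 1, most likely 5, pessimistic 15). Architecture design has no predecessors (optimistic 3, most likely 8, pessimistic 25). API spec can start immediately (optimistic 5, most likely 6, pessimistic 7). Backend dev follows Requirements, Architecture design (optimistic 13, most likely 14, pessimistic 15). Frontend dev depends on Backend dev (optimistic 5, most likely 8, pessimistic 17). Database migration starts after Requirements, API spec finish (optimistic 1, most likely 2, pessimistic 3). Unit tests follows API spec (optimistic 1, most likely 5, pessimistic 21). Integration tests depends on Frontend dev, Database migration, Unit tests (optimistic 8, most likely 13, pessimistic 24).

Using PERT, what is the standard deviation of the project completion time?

4.97 hours

te_Requirements = (1 + 4·5 + 15)/6 = 36/6 = 6; σ²_Requirements = ((15−1)/6)² = 5.444
te_Architecture design = (3 + 4·8 + 25)/6 = 60/6 = 10; σ²_Architecture design = ((25−3)/6)² = 13.444
te_API spec = (5 + 4·6 + 7)/6 = 36/6 = 6; σ²_API spec = ((7−5)/6)² = 0.111
te_Backend dev = (13 + 4·14 + 15)/6 = 84/6 = 14; σ²_Backend dev = ((15−13)/6)² = 0.111
te_Frontend dev = (5 + 4·8 + 17)/6 = 54/6 = 9; σ²_Frontend dev = ((17−5)/6)² = 4.000
te_Database migration = (1 + 4·2 + 3)/6 = 12/6 = 2; σ²_Database migration = ((3−1)/6)² = 0.111
te_Unit tests = (1 + 4·5 + 21)/6 = 42/6 = 7; σ²_Unit tests = ((21−1)/6)² = 11.111
te_Integration tests = (8 + 4·13 + 24)/6 = 84/6 = 14; σ²_Integration tests = ((24−8)/6)² = 7.111

Forward pass:
ES_Requirements = 0; EF_Requirements = 6
ES_Architecture design = 0; EF_Architecture design = 10
ES_API spec = 0; EF_API spec = 6
ES_Backend dev = max(EF_Requirements=6, EF_Architecture design=10) = 10; EF_Backend dev = 10+14 = 24
ES_Frontend dev = 24; EF_Frontend dev = 24+9 = 33
ES_Database migration = max(EF_Requirements=6, EF_API spec=6) = 6; EF_Database migration = 6+2 = 8
ES_Unit tests = 6; EF_Unit tests = 6+7 = 13
ES_Integration tests = max(EF_Frontend dev=33, EF_Database migration=8, EF_Unit tests=13) = 33; EF_Integration tests = 33+14 = 47
Expected project duration μ = 47 hours. Critical path: Architecture design → Backend dev → Frontend dev → Integration tests.

Variance along critical path = 13.444 + 0.111 + 4.000 + 7.111 = 24.667
σ = √24.667 = 4.967 hours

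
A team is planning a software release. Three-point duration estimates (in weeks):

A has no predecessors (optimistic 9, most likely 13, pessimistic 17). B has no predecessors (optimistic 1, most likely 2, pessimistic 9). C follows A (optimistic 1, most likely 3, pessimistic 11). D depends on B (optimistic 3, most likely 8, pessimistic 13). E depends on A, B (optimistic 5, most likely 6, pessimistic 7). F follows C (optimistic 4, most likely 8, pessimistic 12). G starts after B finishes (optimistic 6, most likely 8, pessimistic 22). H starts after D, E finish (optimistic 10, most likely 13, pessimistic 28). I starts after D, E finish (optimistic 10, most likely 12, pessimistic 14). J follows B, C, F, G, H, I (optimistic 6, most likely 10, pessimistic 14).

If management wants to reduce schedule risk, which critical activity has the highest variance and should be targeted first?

H

te_A = (9 + 4·13 + 17)/6 = 78/6 = 13; σ²_A = ((17−9)/6)² = 1.778
te_B = (1 + 4·2 + 9)/6 = 18/6 = 3; σ²_B = ((9−1)/6)² = 1.778
te_C = (1 + 4·3 + 11)/6 = 24/6 = 4; σ²_C = ((11−1)/6)² = 2.778
te_D = (3 + 4·8 + 13)/6 = 48/6 = 8; σ²_D = ((13−3)/6)² = 2.778
te_E = (5 + 4·6 + 7)/6 = 36/6 = 6; σ²_E = ((7−5)/6)² = 0.111
te_F = (4 + 4·8 + 12)/6 = 48/6 = 8; σ²_F = ((12−4)/6)² = 1.778
te_G = (6 + 4·8 + 22)/6 = 60/6 = 10; σ²_G = ((22−6)/6)² = 7.111
te_H = (10 + 4·13 + 28)/6 = 90/6 = 15; σ²_H = ((28−10)/6)² = 9.000
te_I = (10 + 4·12 + 14)/6 = 72/6 = 12; σ²_I = ((14−10)/6)² = 0.444
te_J = (6 + 4·10 + 14)/6 = 60/6 = 10; σ²_J = ((14−6)/6)² = 1.778

Forward pass:
ES_A = 0; EF_A = 13
ES_B = 0; EF_B = 3
ES_C = 13; EF_C = 13+4 = 17
ES_D = 3; EF_D = 3+8 = 11
ES_E = max(EF_A=13, EF_B=3) = 13; EF_E = 13+6 = 19
ES_F = 17; EF_F = 17+8 = 25
ES_G = 3; EF_G = 3+10 = 13
ES_H = max(EF_D=11, EF_E=19) = 19; EF_H = 19+15 = 34
ES_I = max(EF_D=11, EF_E=19) = 19; EF_I = 19+12 = 31
ES_J = max(EF_B=3, EF_C=17, EF_F=25, EF_G=13, EF_H=34, EF_I=31) = 34; EF_J = 34+10 = 44
Expected project duration μ = 44 weeks. Critical path: A → E → H → J.

Variances on critical path: σ²_A=1.778, σ²_E=0.111, σ²_H=9.000, σ²_J=1.778.
Largest is σ²_H = 9.000.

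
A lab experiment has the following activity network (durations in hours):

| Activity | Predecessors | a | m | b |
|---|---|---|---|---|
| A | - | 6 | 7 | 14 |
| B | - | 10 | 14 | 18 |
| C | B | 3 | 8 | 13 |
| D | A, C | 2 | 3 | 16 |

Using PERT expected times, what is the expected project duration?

te_A = (6 + 4·7 + 14)/6 = 48/6 = 8
te_B = (10 + 4·14 + 18)/6 = 84/6 = 14
te_C = (3 + 4·8 + 13)/6 = 48/6 = 8
te_D = (2 + 4·3 + 16)/6 = 30/6 = 5

Forward pass:
ES_A = 0; EF_A = 8
ES_B = 0; EF_B = 14
ES_C = 14; EF_C = 14+8 = 22
ES_D = max(EF_A=8, EF_C=22) = 22; EF_D = 22+5 = 27
Expected project duration μ = 27 hours. Critical path: B → C → D.

27 hours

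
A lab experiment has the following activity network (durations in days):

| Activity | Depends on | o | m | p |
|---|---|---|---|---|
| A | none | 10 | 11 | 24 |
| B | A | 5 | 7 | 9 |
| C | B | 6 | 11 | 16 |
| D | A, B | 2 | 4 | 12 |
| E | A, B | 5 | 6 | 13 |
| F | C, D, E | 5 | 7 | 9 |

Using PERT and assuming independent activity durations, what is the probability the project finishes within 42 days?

0.907

te_A = (10 + 4·11 + 24)/6 = 78/6 = 13; σ²_A = ((24−10)/6)² = 5.444
te_B = (5 + 4·7 + 9)/6 = 42/6 = 7; σ²_B = ((9−5)/6)² = 0.444
te_C = (6 + 4·11 + 16)/6 = 66/6 = 11; σ²_C = ((16−6)/6)² = 2.778
te_D = (2 + 4·4 + 12)/6 = 30/6 = 5; σ²_D = ((12−2)/6)² = 2.778
te_E = (5 + 4·6 + 13)/6 = 42/6 = 7; σ²_E = ((13−5)/6)² = 1.778
te_F = (5 + 4·7 + 9)/6 = 42/6 = 7; σ²_F = ((9−5)/6)² = 0.444

Forward pass:
ES_A = 0; EF_A = 13
ES_B = 13; EF_B = 13+7 = 20
ES_C = 20; EF_C = 20+11 = 31
ES_D = max(EF_A=13, EF_B=20) = 20; EF_D = 20+5 = 25
ES_E = max(EF_A=13, EF_B=20) = 20; EF_E = 20+7 = 27
ES_F = max(EF_C=31, EF_D=25, EF_E=27) = 31; EF_F = 31+7 = 38
Expected project duration μ = 38 days. Critical path: A → B → C → F.

Variance along critical path = 5.444 + 0.444 + 2.778 + 0.444 = 9.111; σ = √9.111 = 3.018 days.
Z = (42 − 38) / 3.018 = 1.325
P(T ≤ 42) = Φ(1.325) ≈ 0.907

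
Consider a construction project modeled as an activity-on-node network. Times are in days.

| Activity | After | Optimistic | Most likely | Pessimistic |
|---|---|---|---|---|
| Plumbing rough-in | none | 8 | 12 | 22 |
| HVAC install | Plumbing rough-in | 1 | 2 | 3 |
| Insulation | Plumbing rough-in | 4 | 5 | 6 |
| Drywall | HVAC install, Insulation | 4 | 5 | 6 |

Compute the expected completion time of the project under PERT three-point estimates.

23 days

te_Plumbing rough-in = (8 + 4·12 + 22)/6 = 78/6 = 13
te_HVAC install = (1 + 4·2 + 3)/6 = 12/6 = 2
te_Insulation = (4 + 4·5 + 6)/6 = 30/6 = 5
te_Drywall = (4 + 4·5 + 6)/6 = 30/6 = 5

Forward pass:
ES_Plumbing rough-in = 0; EF_Plumbing rough-in = 13
ES_HVAC install = 13; EF_HVAC install = 13+2 = 15
ES_Insulation = 13; EF_Insulation = 13+5 = 18
ES_Drywall = max(EF_HVAC install=15, EF_Insulation=18) = 18; EF_Drywall = 18+5 = 23
Expected project duration μ = 23 days. Critical path: Plumbing rough-in → Insulation → Drywall.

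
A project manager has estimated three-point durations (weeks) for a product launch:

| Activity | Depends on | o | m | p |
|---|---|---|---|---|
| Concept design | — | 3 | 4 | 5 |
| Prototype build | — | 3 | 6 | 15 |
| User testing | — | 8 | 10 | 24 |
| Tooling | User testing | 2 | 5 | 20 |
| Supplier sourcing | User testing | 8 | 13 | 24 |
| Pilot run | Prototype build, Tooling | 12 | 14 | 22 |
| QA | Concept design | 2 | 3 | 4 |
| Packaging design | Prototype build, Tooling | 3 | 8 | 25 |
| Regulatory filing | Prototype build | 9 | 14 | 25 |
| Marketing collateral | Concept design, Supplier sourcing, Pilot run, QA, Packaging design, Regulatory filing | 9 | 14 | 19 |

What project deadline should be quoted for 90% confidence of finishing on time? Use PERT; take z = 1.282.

te_Concept design = (3 + 4·4 + 5)/6 = 24/6 = 4; σ²_Concept design = ((5−3)/6)² = 0.111
te_Prototype build = (3 + 4·6 + 15)/6 = 42/6 = 7; σ²_Prototype build = ((15−3)/6)² = 4.000
te_User testing = (8 + 4·10 + 24)/6 = 72/6 = 12; σ²_User testing = ((24−8)/6)² = 7.111
te_Tooling = (2 + 4·5 + 20)/6 = 42/6 = 7; σ²_Tooling = ((20−2)/6)² = 9.000
te_Supplier sourcing = (8 + 4·13 + 24)/6 = 84/6 = 14; σ²_Supplier sourcing = ((24−8)/6)² = 7.111
te_Pilot run = (12 + 4·14 + 22)/6 = 90/6 = 15; σ²_Pilot run = ((22−12)/6)² = 2.778
te_QA = (2 + 4·3 + 4)/6 = 18/6 = 3; σ²_QA = ((4−2)/6)² = 0.111
te_Packaging design = (3 + 4·8 + 25)/6 = 60/6 = 10; σ²_Packaging design = ((25−3)/6)² = 13.444
te_Regulatory filing = (9 + 4·14 + 25)/6 = 90/6 = 15; σ²_Regulatory filing = ((25−9)/6)² = 7.111
te_Marketing collateral = (9 + 4·14 + 19)/6 = 84/6 = 14; σ²_Marketing collateral = ((19−9)/6)² = 2.778

Forward pass:
ES_Concept design = 0; EF_Concept design = 4
ES_Prototype build = 0; EF_Prototype build = 7
ES_User testing = 0; EF_User testing = 12
ES_Tooling = 12; EF_Tooling = 12+7 = 19
ES_Supplier sourcing = 12; EF_Supplier sourcing = 12+14 = 26
ES_Pilot run = max(EF_Prototype build=7, EF_Tooling=19) = 19; EF_Pilot run = 19+15 = 34
ES_QA = 4; EF_QA = 4+3 = 7
ES_Packaging design = max(EF_Prototype build=7, EF_Tooling=19) = 19; EF_Packaging design = 19+10 = 29
ES_Regulatory filing = 7; EF_Regulatory filing = 7+15 = 22
ES_Marketing collateral = max(EF_Concept design=4, EF_Supplier sourcing=26, EF_Pilot run=34, EF_QA=7, EF_Packaging design=29, EF_Regulatory filing=22) = 34; EF_Marketing collateral = 34+14 = 48
Expected project duration μ = 48 weeks. Critical path: User testing → Tooling → Pilot run → Marketing collateral.

Variance along critical path = 7.111 + 9.000 + 2.778 + 2.778 = 21.667; σ = 4.655 weeks.
D = μ + z·σ = 48 + 1.282·4.655 = 54.0 weeks

54.0 weeks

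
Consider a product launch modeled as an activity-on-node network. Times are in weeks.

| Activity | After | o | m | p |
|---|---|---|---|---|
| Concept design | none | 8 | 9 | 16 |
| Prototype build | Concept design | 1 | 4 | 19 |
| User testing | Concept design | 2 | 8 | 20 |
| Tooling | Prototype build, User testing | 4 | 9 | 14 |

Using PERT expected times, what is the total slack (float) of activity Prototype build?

3 weeks

te_Concept design = (8 + 4·9 + 16)/6 = 60/6 = 10
te_Prototype build = (1 + 4·4 + 19)/6 = 36/6 = 6
te_User testing = (2 + 4·8 + 20)/6 = 54/6 = 9
te_Tooling = (4 + 4·9 + 14)/6 = 54/6 = 9

Forward pass:
ES_Concept design = 0; EF_Concept design = 10
ES_Prototype build = 10; EF_Prototype build = 10+6 = 16
ES_User testing = 10; EF_User testing = 10+9 = 19
ES_Tooling = max(EF_Prototype build=16, EF_User testing=19) = 19; EF_Tooling = 19+9 = 28
Expected project duration μ = 28 weeks. Critical path: Concept design → User testing → Tooling.

Backward pass:
LF_Tooling = 28; LS_Tooling = 28−9 = 19
LF_User testing = LS_Tooling = 19; LS_User testing = 19−9 = 10
LF_Prototype build = LS_Tooling = 19; LS_Prototype build = 19−6 = 13
LF_Concept design = min(LS_Prototype build=13, LS_User testing=10) = 10; LS_Concept design = 10−10 = 0
Slack_Prototype build = LS_Prototype build − ES_Prototype build = 13 − 10 = 3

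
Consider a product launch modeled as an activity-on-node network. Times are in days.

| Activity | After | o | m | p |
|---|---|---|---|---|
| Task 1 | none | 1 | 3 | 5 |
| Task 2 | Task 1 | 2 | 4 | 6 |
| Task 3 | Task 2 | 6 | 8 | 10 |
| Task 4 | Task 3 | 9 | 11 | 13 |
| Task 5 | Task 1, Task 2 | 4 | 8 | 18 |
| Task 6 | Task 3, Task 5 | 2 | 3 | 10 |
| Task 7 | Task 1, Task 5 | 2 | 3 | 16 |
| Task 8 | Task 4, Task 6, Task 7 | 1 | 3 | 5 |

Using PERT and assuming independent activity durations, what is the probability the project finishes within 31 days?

te_Task 1 = (1 + 4·3 + 5)/6 = 18/6 = 3; σ²_Task 1 = ((5−1)/6)² = 0.444
te_Task 2 = (2 + 4·4 + 6)/6 = 24/6 = 4; σ²_Task 2 = ((6−2)/6)² = 0.444
te_Task 3 = (6 + 4·8 + 10)/6 = 48/6 = 8; σ²_Task 3 = ((10−6)/6)² = 0.444
te_Task 4 = (9 + 4·11 + 13)/6 = 66/6 = 11; σ²_Task 4 = ((13−9)/6)² = 0.444
te_Task 5 = (4 + 4·8 + 18)/6 = 54/6 = 9; σ²_Task 5 = ((18−4)/6)² = 5.444
te_Task 6 = (2 + 4·3 + 10)/6 = 24/6 = 4; σ²_Task 6 = ((10−2)/6)² = 1.778
te_Task 7 = (2 + 4·3 + 16)/6 = 30/6 = 5; σ²_Task 7 = ((16−2)/6)² = 5.444
te_Task 8 = (1 + 4·3 + 5)/6 = 18/6 = 3; σ²_Task 8 = ((5−1)/6)² = 0.444

Forward pass:
ES_Task 1 = 0; EF_Task 1 = 3
ES_Task 2 = 3; EF_Task 2 = 3+4 = 7
ES_Task 3 = 7; EF_Task 3 = 7+8 = 15
ES_Task 4 = 15; EF_Task 4 = 15+11 = 26
ES_Task 5 = max(EF_Task 1=3, EF_Task 2=7) = 7; EF_Task 5 = 7+9 = 16
ES_Task 6 = max(EF_Task 3=15, EF_Task 5=16) = 16; EF_Task 6 = 16+4 = 20
ES_Task 7 = max(EF_Task 1=3, EF_Task 5=16) = 16; EF_Task 7 = 16+5 = 21
ES_Task 8 = max(EF_Task 4=26, EF_Task 6=20, EF_Task 7=21) = 26; EF_Task 8 = 26+3 = 29
Expected project duration μ = 29 days. Critical path: Task 1 → Task 2 → Task 3 → Task 4 → Task 8.

Variance along critical path = 0.444 + 0.444 + 0.444 + 0.444 + 0.444 = 2.222; σ = √2.222 = 1.491 days.
Z = (31 − 29) / 1.491 = 1.342
P(T ≤ 31) = Φ(1.342) ≈ 0.910

0.910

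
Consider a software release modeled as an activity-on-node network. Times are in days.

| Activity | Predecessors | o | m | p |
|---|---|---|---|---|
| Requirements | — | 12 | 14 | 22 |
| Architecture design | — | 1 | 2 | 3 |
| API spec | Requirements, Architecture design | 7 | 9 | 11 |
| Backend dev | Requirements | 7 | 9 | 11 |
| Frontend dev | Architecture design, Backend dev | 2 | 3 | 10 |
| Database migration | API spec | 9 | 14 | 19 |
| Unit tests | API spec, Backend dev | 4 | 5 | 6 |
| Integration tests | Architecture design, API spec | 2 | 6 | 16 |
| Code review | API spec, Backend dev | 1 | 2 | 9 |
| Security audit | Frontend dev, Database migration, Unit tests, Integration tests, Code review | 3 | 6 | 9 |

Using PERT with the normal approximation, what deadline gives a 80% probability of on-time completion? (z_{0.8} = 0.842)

te_Requirements = (12 + 4·14 + 22)/6 = 90/6 = 15; σ²_Requirements = ((22−12)/6)² = 2.778
te_Architecture design = (1 + 4·2 + 3)/6 = 12/6 = 2; σ²_Architecture design = ((3−1)/6)² = 0.111
te_API spec = (7 + 4·9 + 11)/6 = 54/6 = 9; σ²_API spec = ((11−7)/6)² = 0.444
te_Backend dev = (7 + 4·9 + 11)/6 = 54/6 = 9; σ²_Backend dev = ((11−7)/6)² = 0.444
te_Frontend dev = (2 + 4·3 + 10)/6 = 24/6 = 4; σ²_Frontend dev = ((10−2)/6)² = 1.778
te_Database migration = (9 + 4·14 + 19)/6 = 84/6 = 14; σ²_Database migration = ((19−9)/6)² = 2.778
te_Unit tests = (4 + 4·5 + 6)/6 = 30/6 = 5; σ²_Unit tests = ((6−4)/6)² = 0.111
te_Integration tests = (2 + 4·6 + 16)/6 = 42/6 = 7; σ²_Integration tests = ((16−2)/6)² = 5.444
te_Code review = (1 + 4·2 + 9)/6 = 18/6 = 3; σ²_Code review = ((9−1)/6)² = 1.778
te_Security audit = (3 + 4·6 + 9)/6 = 36/6 = 6; σ²_Security audit = ((9−3)/6)² = 1.000

Forward pass:
ES_Requirements = 0; EF_Requirements = 15
ES_Architecture design = 0; EF_Architecture design = 2
ES_API spec = max(EF_Requirements=15, EF_Architecture design=2) = 15; EF_API spec = 15+9 = 24
ES_Backend dev = 15; EF_Backend dev = 15+9 = 24
ES_Frontend dev = max(EF_Architecture design=2, EF_Backend dev=24) = 24; EF_Frontend dev = 24+4 = 28
ES_Database migration = 24; EF_Database migration = 24+14 = 38
ES_Unit tests = max(EF_API spec=24, EF_Backend dev=24) = 24; EF_Unit tests = 24+5 = 29
ES_Integration tests = max(EF_Architecture design=2, EF_API spec=24) = 24; EF_Integration tests = 24+7 = 31
ES_Code review = max(EF_API spec=24, EF_Backend dev=24) = 24; EF_Code review = 24+3 = 27
ES_Security audit = max(EF_Frontend dev=28, EF_Database migration=38, EF_Unit tests=29, EF_Integration tests=31, EF_Code review=27) = 38; EF_Security audit = 38+6 = 44
Expected project duration μ = 44 days. Critical path: Requirements → API spec → Database migration → Security audit.

Variance along critical path = 2.778 + 0.444 + 2.778 + 1.000 = 7.000; σ = 2.646 days.
D = μ + z·σ = 44 + 0.842·2.646 = 46.2 days

46.2 days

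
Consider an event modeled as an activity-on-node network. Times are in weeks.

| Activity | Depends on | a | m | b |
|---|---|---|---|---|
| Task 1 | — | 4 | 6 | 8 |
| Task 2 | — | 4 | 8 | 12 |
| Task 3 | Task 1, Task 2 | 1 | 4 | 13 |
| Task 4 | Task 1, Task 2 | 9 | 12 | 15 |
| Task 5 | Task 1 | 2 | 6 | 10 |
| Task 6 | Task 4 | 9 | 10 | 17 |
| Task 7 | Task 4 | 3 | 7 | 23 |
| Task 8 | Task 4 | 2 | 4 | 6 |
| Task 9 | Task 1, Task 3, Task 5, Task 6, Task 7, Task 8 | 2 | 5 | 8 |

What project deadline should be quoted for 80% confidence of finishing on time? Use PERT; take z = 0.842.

te_Task 1 = (4 + 4·6 + 8)/6 = 36/6 = 6; σ²_Task 1 = ((8−4)/6)² = 0.444
te_Task 2 = (4 + 4·8 + 12)/6 = 48/6 = 8; σ²_Task 2 = ((12−4)/6)² = 1.778
te_Task 3 = (1 + 4·4 + 13)/6 = 30/6 = 5; σ²_Task 3 = ((13−1)/6)² = 4.000
te_Task 4 = (9 + 4·12 + 15)/6 = 72/6 = 12; σ²_Task 4 = ((15−9)/6)² = 1.000
te_Task 5 = (2 + 4·6 + 10)/6 = 36/6 = 6; σ²_Task 5 = ((10−2)/6)² = 1.778
te_Task 6 = (9 + 4·10 + 17)/6 = 66/6 = 11; σ²_Task 6 = ((17−9)/6)² = 1.778
te_Task 7 = (3 + 4·7 + 23)/6 = 54/6 = 9; σ²_Task 7 = ((23−3)/6)² = 11.111
te_Task 8 = (2 + 4·4 + 6)/6 = 24/6 = 4; σ²_Task 8 = ((6−2)/6)² = 0.444
te_Task 9 = (2 + 4·5 + 8)/6 = 30/6 = 5; σ²_Task 9 = ((8−2)/6)² = 1.000

Forward pass:
ES_Task 1 = 0; EF_Task 1 = 6
ES_Task 2 = 0; EF_Task 2 = 8
ES_Task 3 = max(EF_Task 1=6, EF_Task 2=8) = 8; EF_Task 3 = 8+5 = 13
ES_Task 4 = max(EF_Task 1=6, EF_Task 2=8) = 8; EF_Task 4 = 8+12 = 20
ES_Task 5 = 6; EF_Task 5 = 6+6 = 12
ES_Task 6 = 20; EF_Task 6 = 20+11 = 31
ES_Task 7 = 20; EF_Task 7 = 20+9 = 29
ES_Task 8 = 20; EF_Task 8 = 20+4 = 24
ES_Task 9 = max(EF_Task 1=6, EF_Task 3=13, EF_Task 5=12, EF_Task 6=31, EF_Task 7=29, EF_Task 8=24) = 31; EF_Task 9 = 31+5 = 36
Expected project duration μ = 36 weeks. Critical path: Task 2 → Task 4 → Task 6 → Task 9.

Variance along critical path = 1.778 + 1.000 + 1.778 + 1.000 = 5.556; σ = 2.357 weeks.
D = μ + z·σ = 36 + 0.842·2.357 = 38.0 weeks

38.0 weeks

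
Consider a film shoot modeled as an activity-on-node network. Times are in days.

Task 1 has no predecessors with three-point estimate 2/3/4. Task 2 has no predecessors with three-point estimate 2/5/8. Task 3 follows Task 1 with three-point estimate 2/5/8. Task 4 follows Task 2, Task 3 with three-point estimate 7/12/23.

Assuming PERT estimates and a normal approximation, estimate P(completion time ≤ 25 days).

te_Task 1 = (2 + 4·3 + 4)/6 = 18/6 = 3; σ²_Task 1 = ((4−2)/6)² = 0.111
te_Task 2 = (2 + 4·5 + 8)/6 = 30/6 = 5; σ²_Task 2 = ((8−2)/6)² = 1.000
te_Task 3 = (2 + 4·5 + 8)/6 = 30/6 = 5; σ²_Task 3 = ((8−2)/6)² = 1.000
te_Task 4 = (7 + 4·12 + 23)/6 = 78/6 = 13; σ²_Task 4 = ((23−7)/6)² = 7.111

Forward pass:
ES_Task 1 = 0; EF_Task 1 = 3
ES_Task 2 = 0; EF_Task 2 = 5
ES_Task 3 = 3; EF_Task 3 = 3+5 = 8
ES_Task 4 = max(EF_Task 2=5, EF_Task 3=8) = 8; EF_Task 4 = 8+13 = 21
Expected project duration μ = 21 days. Critical path: Task 1 → Task 3 → Task 4.

Variance along critical path = 0.111 + 1.000 + 7.111 = 8.222; σ = √8.222 = 2.867 days.
Z = (25 − 21) / 2.867 = 1.395
P(T ≤ 25) = Φ(1.395) ≈ 0.918

0.918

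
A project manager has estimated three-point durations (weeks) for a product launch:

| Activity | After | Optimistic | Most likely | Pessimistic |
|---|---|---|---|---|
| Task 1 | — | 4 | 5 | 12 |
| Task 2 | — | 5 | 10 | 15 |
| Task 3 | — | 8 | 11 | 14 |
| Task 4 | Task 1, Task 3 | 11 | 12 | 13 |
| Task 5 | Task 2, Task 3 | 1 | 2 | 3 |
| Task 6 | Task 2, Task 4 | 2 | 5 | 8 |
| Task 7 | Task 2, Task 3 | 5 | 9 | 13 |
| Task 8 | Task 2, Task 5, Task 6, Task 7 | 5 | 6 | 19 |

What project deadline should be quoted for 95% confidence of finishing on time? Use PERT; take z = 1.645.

40.5 weeks

te_Task 1 = (4 + 4·5 + 12)/6 = 36/6 = 6; σ²_Task 1 = ((12−4)/6)² = 1.778
te_Task 2 = (5 + 4·10 + 15)/6 = 60/6 = 10; σ²_Task 2 = ((15−5)/6)² = 2.778
te_Task 3 = (8 + 4·11 + 14)/6 = 66/6 = 11; σ²_Task 3 = ((14−8)/6)² = 1.000
te_Task 4 = (11 + 4·12 + 13)/6 = 72/6 = 12; σ²_Task 4 = ((13−11)/6)² = 0.111
te_Task 5 = (1 + 4·2 + 3)/6 = 12/6 = 2; σ²_Task 5 = ((3−1)/6)² = 0.111
te_Task 6 = (2 + 4·5 + 8)/6 = 30/6 = 5; σ²_Task 6 = ((8−2)/6)² = 1.000
te_Task 7 = (5 + 4·9 + 13)/6 = 54/6 = 9; σ²_Task 7 = ((13−5)/6)² = 1.778
te_Task 8 = (5 + 4·6 + 19)/6 = 48/6 = 8; σ²_Task 8 = ((19−5)/6)² = 5.444

Forward pass:
ES_Task 1 = 0; EF_Task 1 = 6
ES_Task 2 = 0; EF_Task 2 = 10
ES_Task 3 = 0; EF_Task 3 = 11
ES_Task 4 = max(EF_Task 1=6, EF_Task 3=11) = 11; EF_Task 4 = 11+12 = 23
ES_Task 5 = max(EF_Task 2=10, EF_Task 3=11) = 11; EF_Task 5 = 11+2 = 13
ES_Task 6 = max(EF_Task 2=10, EF_Task 4=23) = 23; EF_Task 6 = 23+5 = 28
ES_Task 7 = max(EF_Task 2=10, EF_Task 3=11) = 11; EF_Task 7 = 11+9 = 20
ES_Task 8 = max(EF_Task 2=10, EF_Task 5=13, EF_Task 6=28, EF_Task 7=20) = 28; EF_Task 8 = 28+8 = 36
Expected project duration μ = 36 weeks. Critical path: Task 3 → Task 4 → Task 6 → Task 8.

Variance along critical path = 1.000 + 0.111 + 1.000 + 5.444 = 7.556; σ = 2.749 weeks.
D = μ + z·σ = 36 + 1.645·2.749 = 40.5 weeks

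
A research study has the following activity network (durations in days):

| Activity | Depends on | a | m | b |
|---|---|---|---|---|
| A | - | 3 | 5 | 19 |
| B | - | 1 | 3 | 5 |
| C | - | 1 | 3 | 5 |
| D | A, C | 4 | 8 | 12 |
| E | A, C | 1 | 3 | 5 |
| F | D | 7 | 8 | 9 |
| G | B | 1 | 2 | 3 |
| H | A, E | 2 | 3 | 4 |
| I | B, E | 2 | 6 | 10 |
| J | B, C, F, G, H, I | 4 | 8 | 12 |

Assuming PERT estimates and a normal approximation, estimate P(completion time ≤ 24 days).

0.016

te_A = (3 + 4·5 + 19)/6 = 42/6 = 7; σ²_A = ((19−3)/6)² = 7.111
te_B = (1 + 4·3 + 5)/6 = 18/6 = 3; σ²_B = ((5−1)/6)² = 0.444
te_C = (1 + 4·3 + 5)/6 = 18/6 = 3; σ²_C = ((5−1)/6)² = 0.444
te_D = (4 + 4·8 + 12)/6 = 48/6 = 8; σ²_D = ((12−4)/6)² = 1.778
te_E = (1 + 4·3 + 5)/6 = 18/6 = 3; σ²_E = ((5−1)/6)² = 0.444
te_F = (7 + 4·8 + 9)/6 = 48/6 = 8; σ²_F = ((9−7)/6)² = 0.111
te_G = (1 + 4·2 + 3)/6 = 12/6 = 2; σ²_G = ((3−1)/6)² = 0.111
te_H = (2 + 4·3 + 4)/6 = 18/6 = 3; σ²_H = ((4−2)/6)² = 0.111
te_I = (2 + 4·6 + 10)/6 = 36/6 = 6; σ²_I = ((10−2)/6)² = 1.778
te_J = (4 + 4·8 + 12)/6 = 48/6 = 8; σ²_J = ((12−4)/6)² = 1.778

Forward pass:
ES_A = 0; EF_A = 7
ES_B = 0; EF_B = 3
ES_C = 0; EF_C = 3
ES_D = max(EF_A=7, EF_C=3) = 7; EF_D = 7+8 = 15
ES_E = max(EF_A=7, EF_C=3) = 7; EF_E = 7+3 = 10
ES_F = 15; EF_F = 15+8 = 23
ES_G = 3; EF_G = 3+2 = 5
ES_H = max(EF_A=7, EF_E=10) = 10; EF_H = 10+3 = 13
ES_I = max(EF_B=3, EF_E=10) = 10; EF_I = 10+6 = 16
ES_J = max(EF_B=3, EF_C=3, EF_F=23, EF_G=5, EF_H=13, EF_I=16) = 23; EF_J = 23+8 = 31
Expected project duration μ = 31 days. Critical path: A → D → F → J.

Variance along critical path = 7.111 + 1.778 + 0.111 + 1.778 = 10.778; σ = √10.778 = 3.283 days.
Z = (24 − 31) / 3.283 = -2.132
P(T ≤ 24) = Φ(-2.132) ≈ 0.016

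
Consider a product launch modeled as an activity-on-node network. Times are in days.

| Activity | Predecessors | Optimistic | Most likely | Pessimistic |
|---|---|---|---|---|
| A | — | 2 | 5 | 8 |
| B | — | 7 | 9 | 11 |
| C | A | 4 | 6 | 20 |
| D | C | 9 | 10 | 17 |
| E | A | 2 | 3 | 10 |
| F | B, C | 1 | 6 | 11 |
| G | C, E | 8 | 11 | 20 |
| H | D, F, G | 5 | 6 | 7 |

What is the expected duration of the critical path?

te_A = (2 + 4·5 + 8)/6 = 30/6 = 5
te_B = (7 + 4·9 + 11)/6 = 54/6 = 9
te_C = (4 + 4·6 + 20)/6 = 48/6 = 8
te_D = (9 + 4·10 + 17)/6 = 66/6 = 11
te_E = (2 + 4·3 + 10)/6 = 24/6 = 4
te_F = (1 + 4·6 + 11)/6 = 36/6 = 6
te_G = (8 + 4·11 + 20)/6 = 72/6 = 12
te_H = (5 + 4·6 + 7)/6 = 36/6 = 6

Forward pass:
ES_A = 0; EF_A = 5
ES_B = 0; EF_B = 9
ES_C = 5; EF_C = 5+8 = 13
ES_D = 13; EF_D = 13+11 = 24
ES_E = 5; EF_E = 5+4 = 9
ES_F = max(EF_B=9, EF_C=13) = 13; EF_F = 13+6 = 19
ES_G = max(EF_C=13, EF_E=9) = 13; EF_G = 13+12 = 25
ES_H = max(EF_D=24, EF_F=19, EF_G=25) = 25; EF_H = 25+6 = 31
Expected project duration μ = 31 days. Critical path: A → C → G → H.

31 days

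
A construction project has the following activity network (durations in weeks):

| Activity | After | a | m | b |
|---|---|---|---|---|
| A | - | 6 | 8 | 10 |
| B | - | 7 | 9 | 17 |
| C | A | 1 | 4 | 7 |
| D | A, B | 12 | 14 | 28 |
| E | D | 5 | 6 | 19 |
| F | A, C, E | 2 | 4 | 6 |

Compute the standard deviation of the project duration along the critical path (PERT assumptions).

3.97 weeks

te_A = (6 + 4·8 + 10)/6 = 48/6 = 8; σ²_A = ((10−6)/6)² = 0.444
te_B = (7 + 4·9 + 17)/6 = 60/6 = 10; σ²_B = ((17−7)/6)² = 2.778
te_C = (1 + 4·4 + 7)/6 = 24/6 = 4; σ²_C = ((7−1)/6)² = 1.000
te_D = (12 + 4·14 + 28)/6 = 96/6 = 16; σ²_D = ((28−12)/6)² = 7.111
te_E = (5 + 4·6 + 19)/6 = 48/6 = 8; σ²_E = ((19−5)/6)² = 5.444
te_F = (2 + 4·4 + 6)/6 = 24/6 = 4; σ²_F = ((6−2)/6)² = 0.444

Forward pass:
ES_A = 0; EF_A = 8
ES_B = 0; EF_B = 10
ES_C = 8; EF_C = 8+4 = 12
ES_D = max(EF_A=8, EF_B=10) = 10; EF_D = 10+16 = 26
ES_E = 26; EF_E = 26+8 = 34
ES_F = max(EF_A=8, EF_C=12, EF_E=34) = 34; EF_F = 34+4 = 38
Expected project duration μ = 38 weeks. Critical path: B → D → E → F.

Variance along critical path = 2.778 + 7.111 + 5.444 + 0.444 = 15.778
σ = √15.778 = 3.972 weeks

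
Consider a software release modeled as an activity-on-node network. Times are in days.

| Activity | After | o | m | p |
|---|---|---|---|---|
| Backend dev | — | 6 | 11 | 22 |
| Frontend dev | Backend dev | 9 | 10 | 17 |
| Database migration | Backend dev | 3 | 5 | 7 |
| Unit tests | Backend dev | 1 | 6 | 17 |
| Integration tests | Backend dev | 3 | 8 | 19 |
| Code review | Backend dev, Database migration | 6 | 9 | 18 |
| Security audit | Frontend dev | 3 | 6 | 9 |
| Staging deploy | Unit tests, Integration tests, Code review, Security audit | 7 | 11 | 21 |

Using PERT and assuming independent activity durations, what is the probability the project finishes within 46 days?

te_Backend dev = (6 + 4·11 + 22)/6 = 72/6 = 12; σ²_Backend dev = ((22−6)/6)² = 7.111
te_Frontend dev = (9 + 4·10 + 17)/6 = 66/6 = 11; σ²_Frontend dev = ((17−9)/6)² = 1.778
te_Database migration = (3 + 4·5 + 7)/6 = 30/6 = 5; σ²_Database migration = ((7−3)/6)² = 0.444
te_Unit tests = (1 + 4·6 + 17)/6 = 42/6 = 7; σ²_Unit tests = ((17−1)/6)² = 7.111
te_Integration tests = (3 + 4·8 + 19)/6 = 54/6 = 9; σ²_Integration tests = ((19−3)/6)² = 7.111
te_Code review = (6 + 4·9 + 18)/6 = 60/6 = 10; σ²_Code review = ((18−6)/6)² = 4.000
te_Security audit = (3 + 4·6 + 9)/6 = 36/6 = 6; σ²_Security audit = ((9−3)/6)² = 1.000
te_Staging deploy = (7 + 4·11 + 21)/6 = 72/6 = 12; σ²_Staging deploy = ((21−7)/6)² = 5.444

Forward pass:
ES_Backend dev = 0; EF_Backend dev = 12
ES_Frontend dev = 12; EF_Frontend dev = 12+11 = 23
ES_Database migration = 12; EF_Database migration = 12+5 = 17
ES_Unit tests = 12; EF_Unit tests = 12+7 = 19
ES_Integration tests = 12; EF_Integration tests = 12+9 = 21
ES_Code review = max(EF_Backend dev=12, EF_Database migration=17) = 17; EF_Code review = 17+10 = 27
ES_Security audit = 23; EF_Security audit = 23+6 = 29
ES_Staging deploy = max(EF_Unit tests=19, EF_Integration tests=21, EF_Code review=27, EF_Security audit=29) = 29; EF_Staging deploy = 29+12 = 41
Expected project duration μ = 41 days. Critical path: Backend dev → Frontend dev → Security audit → Staging deploy.

Variance along critical path = 7.111 + 1.778 + 1.000 + 5.444 = 15.333; σ = √15.333 = 3.916 days.
Z = (46 − 41) / 3.916 = 1.277
P(T ≤ 46) = Φ(1.277) ≈ 0.899

0.899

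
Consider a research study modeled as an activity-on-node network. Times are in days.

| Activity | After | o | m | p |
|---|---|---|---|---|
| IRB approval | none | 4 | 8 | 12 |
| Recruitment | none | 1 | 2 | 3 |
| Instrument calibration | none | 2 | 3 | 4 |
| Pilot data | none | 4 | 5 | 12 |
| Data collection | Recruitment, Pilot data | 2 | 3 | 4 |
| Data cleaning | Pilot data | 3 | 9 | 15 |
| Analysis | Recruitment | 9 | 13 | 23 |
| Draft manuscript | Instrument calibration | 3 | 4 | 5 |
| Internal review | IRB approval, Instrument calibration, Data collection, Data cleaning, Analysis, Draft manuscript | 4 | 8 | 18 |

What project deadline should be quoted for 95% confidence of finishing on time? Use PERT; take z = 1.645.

30.5 days

te_IRB approval = (4 + 4·8 + 12)/6 = 48/6 = 8; σ²_IRB approval = ((12−4)/6)² = 1.778
te_Recruitment = (1 + 4·2 + 3)/6 = 12/6 = 2; σ²_Recruitment = ((3−1)/6)² = 0.111
te_Instrument calibration = (2 + 4·3 + 4)/6 = 18/6 = 3; σ²_Instrument calibration = ((4−2)/6)² = 0.111
te_Pilot data = (4 + 4·5 + 12)/6 = 36/6 = 6; σ²_Pilot data = ((12−4)/6)² = 1.778
te_Data collection = (2 + 4·3 + 4)/6 = 18/6 = 3; σ²_Data collection = ((4−2)/6)² = 0.111
te_Data cleaning = (3 + 4·9 + 15)/6 = 54/6 = 9; σ²_Data cleaning = ((15−3)/6)² = 4.000
te_Analysis = (9 + 4·13 + 23)/6 = 84/6 = 14; σ²_Analysis = ((23−9)/6)² = 5.444
te_Draft manuscript = (3 + 4·4 + 5)/6 = 24/6 = 4; σ²_Draft manuscript = ((5−3)/6)² = 0.111
te_Internal review = (4 + 4·8 + 18)/6 = 54/6 = 9; σ²_Internal review = ((18−4)/6)² = 5.444

Forward pass:
ES_IRB approval = 0; EF_IRB approval = 8
ES_Recruitment = 0; EF_Recruitment = 2
ES_Instrument calibration = 0; EF_Instrument calibration = 3
ES_Pilot data = 0; EF_Pilot data = 6
ES_Data collection = max(EF_Recruitment=2, EF_Pilot data=6) = 6; EF_Data collection = 6+3 = 9
ES_Data cleaning = 6; EF_Data cleaning = 6+9 = 15
ES_Analysis = 2; EF_Analysis = 2+14 = 16
ES_Draft manuscript = 3; EF_Draft manuscript = 3+4 = 7
ES_Internal review = max(EF_IRB approval=8, EF_Instrument calibration=3, EF_Data collection=9, EF_Data cleaning=15, EF_Analysis=16, EF_Draft manuscript=7) = 16; EF_Internal review = 16+9 = 25
Expected project duration μ = 25 days. Critical path: Recruitment → Analysis → Internal review.

Variance along critical path = 0.111 + 5.444 + 5.444 = 11.000; σ = 3.317 days.
D = μ + z·σ = 25 + 1.645·3.317 = 30.5 days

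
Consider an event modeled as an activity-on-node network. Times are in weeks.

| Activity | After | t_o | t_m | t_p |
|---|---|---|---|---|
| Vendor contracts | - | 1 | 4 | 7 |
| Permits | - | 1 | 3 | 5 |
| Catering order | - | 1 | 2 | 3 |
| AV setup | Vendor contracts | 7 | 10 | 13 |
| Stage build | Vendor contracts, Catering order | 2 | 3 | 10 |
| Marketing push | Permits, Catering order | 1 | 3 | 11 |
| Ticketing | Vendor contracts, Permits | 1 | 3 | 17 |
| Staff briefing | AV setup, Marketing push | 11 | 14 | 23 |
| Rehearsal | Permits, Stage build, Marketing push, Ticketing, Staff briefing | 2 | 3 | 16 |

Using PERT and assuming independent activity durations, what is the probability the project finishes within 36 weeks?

te_Vendor contracts = (1 + 4·4 + 7)/6 = 24/6 = 4; σ²_Vendor contracts = ((7−1)/6)² = 1.000
te_Permits = (1 + 4·3 + 5)/6 = 18/6 = 3; σ²_Permits = ((5−1)/6)² = 0.444
te_Catering order = (1 + 4·2 + 3)/6 = 12/6 = 2; σ²_Catering order = ((3−1)/6)² = 0.111
te_AV setup = (7 + 4·10 + 13)/6 = 60/6 = 10; σ²_AV setup = ((13−7)/6)² = 1.000
te_Stage build = (2 + 4·3 + 10)/6 = 24/6 = 4; σ²_Stage build = ((10−2)/6)² = 1.778
te_Marketing push = (1 + 4·3 + 11)/6 = 24/6 = 4; σ²_Marketing push = ((11−1)/6)² = 2.778
te_Ticketing = (1 + 4·3 + 17)/6 = 30/6 = 5; σ²_Ticketing = ((17−1)/6)² = 7.111
te_Staff briefing = (11 + 4·14 + 23)/6 = 90/6 = 15; σ²_Staff briefing = ((23−11)/6)² = 4.000
te_Rehearsal = (2 + 4·3 + 16)/6 = 30/6 = 5; σ²_Rehearsal = ((16−2)/6)² = 5.444

Forward pass:
ES_Vendor contracts = 0; EF_Vendor contracts = 4
ES_Permits = 0; EF_Permits = 3
ES_Catering order = 0; EF_Catering order = 2
ES_AV setup = 4; EF_AV setup = 4+10 = 14
ES_Stage build = max(EF_Vendor contracts=4, EF_Catering order=2) = 4; EF_Stage build = 4+4 = 8
ES_Marketing push = max(EF_Permits=3, EF_Catering order=2) = 3; EF_Marketing push = 3+4 = 7
ES_Ticketing = max(EF_Vendor contracts=4, EF_Permits=3) = 4; EF_Ticketing = 4+5 = 9
ES_Staff briefing = max(EF_AV setup=14, EF_Marketing push=7) = 14; EF_Staff briefing = 14+15 = 29
ES_Rehearsal = max(EF_Permits=3, EF_Stage build=8, EF_Marketing push=7, EF_Ticketing=9, EF_Staff briefing=29) = 29; EF_Rehearsal = 29+5 = 34
Expected project duration μ = 34 weeks. Critical path: Vendor contracts → AV setup → Staff briefing → Rehearsal.

Variance along critical path = 1.000 + 1.000 + 4.000 + 5.444 = 11.444; σ = √11.444 = 3.383 weeks.
Z = (36 − 34) / 3.383 = 0.591
P(T ≤ 36) = Φ(0.591) ≈ 0.723

0.723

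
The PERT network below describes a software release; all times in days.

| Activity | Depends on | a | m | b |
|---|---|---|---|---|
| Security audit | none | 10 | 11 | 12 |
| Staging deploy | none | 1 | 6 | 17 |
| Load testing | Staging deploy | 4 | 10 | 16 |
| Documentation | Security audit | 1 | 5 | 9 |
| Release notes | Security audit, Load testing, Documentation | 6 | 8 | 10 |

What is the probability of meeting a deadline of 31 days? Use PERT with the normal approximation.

te_Security audit = (10 + 4·11 + 12)/6 = 66/6 = 11; σ²_Security audit = ((12−10)/6)² = 0.111
te_Staging deploy = (1 + 4·6 + 17)/6 = 42/6 = 7; σ²_Staging deploy = ((17−1)/6)² = 7.111
te_Load testing = (4 + 4·10 + 16)/6 = 60/6 = 10; σ²_Load testing = ((16−4)/6)² = 4.000
te_Documentation = (1 + 4·5 + 9)/6 = 30/6 = 5; σ²_Documentation = ((9−1)/6)² = 1.778
te_Release notes = (6 + 4·8 + 10)/6 = 48/6 = 8; σ²_Release notes = ((10−6)/6)² = 0.444

Forward pass:
ES_Security audit = 0; EF_Security audit = 11
ES_Staging deploy = 0; EF_Staging deploy = 7
ES_Load testing = 7; EF_Load testing = 7+10 = 17
ES_Documentation = 11; EF_Documentation = 11+5 = 16
ES_Release notes = max(EF_Security audit=11, EF_Load testing=17, EF_Documentation=16) = 17; EF_Release notes = 17+8 = 25
Expected project duration μ = 25 days. Critical path: Staging deploy → Load testing → Release notes.

Variance along critical path = 7.111 + 4.000 + 0.444 = 11.556; σ = √11.556 = 3.399 days.
Z = (31 − 25) / 3.399 = 1.765
P(T ≤ 31) = Φ(1.765) ≈ 0.961

0.961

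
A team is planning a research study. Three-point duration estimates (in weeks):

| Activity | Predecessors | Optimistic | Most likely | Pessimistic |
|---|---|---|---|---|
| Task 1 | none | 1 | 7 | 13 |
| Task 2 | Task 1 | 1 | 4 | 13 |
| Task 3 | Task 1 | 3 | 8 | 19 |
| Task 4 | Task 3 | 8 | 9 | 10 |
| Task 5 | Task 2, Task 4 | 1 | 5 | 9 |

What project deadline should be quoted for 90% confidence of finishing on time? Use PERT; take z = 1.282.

te_Task 1 = (1 + 4·7 + 13)/6 = 42/6 = 7; σ²_Task 1 = ((13−1)/6)² = 4.000
te_Task 2 = (1 + 4·4 + 13)/6 = 30/6 = 5; σ²_Task 2 = ((13−1)/6)² = 4.000
te_Task 3 = (3 + 4·8 + 19)/6 = 54/6 = 9; σ²_Task 3 = ((19−3)/6)² = 7.111
te_Task 4 = (8 + 4·9 + 10)/6 = 54/6 = 9; σ²_Task 4 = ((10−8)/6)² = 0.111
te_Task 5 = (1 + 4·5 + 9)/6 = 30/6 = 5; σ²_Task 5 = ((9−1)/6)² = 1.778

Forward pass:
ES_Task 1 = 0; EF_Task 1 = 7
ES_Task 2 = 7; EF_Task 2 = 7+5 = 12
ES_Task 3 = 7; EF_Task 3 = 7+9 = 16
ES_Task 4 = 16; EF_Task 4 = 16+9 = 25
ES_Task 5 = max(EF_Task 2=12, EF_Task 4=25) = 25; EF_Task 5 = 25+5 = 30
Expected project duration μ = 30 weeks. Critical path: Task 1 → Task 3 → Task 4 → Task 5.

Variance along critical path = 4.000 + 7.111 + 0.111 + 1.778 = 13.000; σ = 3.606 weeks.
D = μ + z·σ = 30 + 1.282·3.606 = 34.6 weeks

34.6 weeks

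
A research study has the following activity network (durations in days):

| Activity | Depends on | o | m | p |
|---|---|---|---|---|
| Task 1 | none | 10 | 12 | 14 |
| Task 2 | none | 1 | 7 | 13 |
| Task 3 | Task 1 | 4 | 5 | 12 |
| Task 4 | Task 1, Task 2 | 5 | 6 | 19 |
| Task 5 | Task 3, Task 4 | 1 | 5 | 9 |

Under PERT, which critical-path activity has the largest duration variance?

Task 4

te_Task 1 = (10 + 4·12 + 14)/6 = 72/6 = 12; σ²_Task 1 = ((14−10)/6)² = 0.444
te_Task 2 = (1 + 4·7 + 13)/6 = 42/6 = 7; σ²_Task 2 = ((13−1)/6)² = 4.000
te_Task 3 = (4 + 4·5 + 12)/6 = 36/6 = 6; σ²_Task 3 = ((12−4)/6)² = 1.778
te_Task 4 = (5 + 4·6 + 19)/6 = 48/6 = 8; σ²_Task 4 = ((19−5)/6)² = 5.444
te_Task 5 = (1 + 4·5 + 9)/6 = 30/6 = 5; σ²_Task 5 = ((9−1)/6)² = 1.778

Forward pass:
ES_Task 1 = 0; EF_Task 1 = 12
ES_Task 2 = 0; EF_Task 2 = 7
ES_Task 3 = 12; EF_Task 3 = 12+6 = 18
ES_Task 4 = max(EF_Task 1=12, EF_Task 2=7) = 12; EF_Task 4 = 12+8 = 20
ES_Task 5 = max(EF_Task 3=18, EF_Task 4=20) = 20; EF_Task 5 = 20+5 = 25
Expected project duration μ = 25 days. Critical path: Task 1 → Task 4 → Task 5.

Variances on critical path: σ²_Task 1=0.444, σ²_Task 4=5.444, σ²_Task 5=1.778.
Largest is σ²_Task 4 = 5.444.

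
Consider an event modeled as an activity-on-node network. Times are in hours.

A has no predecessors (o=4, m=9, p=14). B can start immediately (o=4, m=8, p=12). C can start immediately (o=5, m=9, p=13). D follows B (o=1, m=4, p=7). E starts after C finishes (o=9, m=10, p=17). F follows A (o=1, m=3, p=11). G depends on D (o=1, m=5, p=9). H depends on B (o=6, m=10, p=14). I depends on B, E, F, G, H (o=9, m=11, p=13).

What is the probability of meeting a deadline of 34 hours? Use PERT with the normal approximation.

0.933

te_A = (4 + 4·9 + 14)/6 = 54/6 = 9; σ²_A = ((14−4)/6)² = 2.778
te_B = (4 + 4·8 + 12)/6 = 48/6 = 8; σ²_B = ((12−4)/6)² = 1.778
te_C = (5 + 4·9 + 13)/6 = 54/6 = 9; σ²_C = ((13−5)/6)² = 1.778
te_D = (1 + 4·4 + 7)/6 = 24/6 = 4; σ²_D = ((7−1)/6)² = 1.000
te_E = (9 + 4·10 + 17)/6 = 66/6 = 11; σ²_E = ((17−9)/6)² = 1.778
te_F = (1 + 4·3 + 11)/6 = 24/6 = 4; σ²_F = ((11−1)/6)² = 2.778
te_G = (1 + 4·5 + 9)/6 = 30/6 = 5; σ²_G = ((9−1)/6)² = 1.778
te_H = (6 + 4·10 + 14)/6 = 60/6 = 10; σ²_H = ((14−6)/6)² = 1.778
te_I = (9 + 4·11 + 13)/6 = 66/6 = 11; σ²_I = ((13−9)/6)² = 0.444

Forward pass:
ES_A = 0; EF_A = 9
ES_B = 0; EF_B = 8
ES_C = 0; EF_C = 9
ES_D = 8; EF_D = 8+4 = 12
ES_E = 9; EF_E = 9+11 = 20
ES_F = 9; EF_F = 9+4 = 13
ES_G = 12; EF_G = 12+5 = 17
ES_H = 8; EF_H = 8+10 = 18
ES_I = max(EF_B=8, EF_E=20, EF_F=13, EF_G=17, EF_H=18) = 20; EF_I = 20+11 = 31
Expected project duration μ = 31 hours. Critical path: C → E → I.

Variance along critical path = 1.778 + 1.778 + 0.444 = 4.000; σ = √4.000 = 2.000 hours.
Z = (34 − 31) / 2.000 = 1.500
P(T ≤ 34) = Φ(1.500) ≈ 0.933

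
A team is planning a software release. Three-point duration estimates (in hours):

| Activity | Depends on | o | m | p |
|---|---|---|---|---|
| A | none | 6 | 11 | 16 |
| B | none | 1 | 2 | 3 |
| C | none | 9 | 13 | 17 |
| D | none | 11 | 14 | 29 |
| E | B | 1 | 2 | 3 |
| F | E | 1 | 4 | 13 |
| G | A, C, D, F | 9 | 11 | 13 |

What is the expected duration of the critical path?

27 hours

te_A = (6 + 4·11 + 16)/6 = 66/6 = 11
te_B = (1 + 4·2 + 3)/6 = 12/6 = 2
te_C = (9 + 4·13 + 17)/6 = 78/6 = 13
te_D = (11 + 4·14 + 29)/6 = 96/6 = 16
te_E = (1 + 4·2 + 3)/6 = 12/6 = 2
te_F = (1 + 4·4 + 13)/6 = 30/6 = 5
te_G = (9 + 4·11 + 13)/6 = 66/6 = 11

Forward pass:
ES_A = 0; EF_A = 11
ES_B = 0; EF_B = 2
ES_C = 0; EF_C = 13
ES_D = 0; EF_D = 16
ES_E = 2; EF_E = 2+2 = 4
ES_F = 4; EF_F = 4+5 = 9
ES_G = max(EF_A=11, EF_C=13, EF_D=16, EF_F=9) = 16; EF_G = 16+11 = 27
Expected project duration μ = 27 hours. Critical path: D → G.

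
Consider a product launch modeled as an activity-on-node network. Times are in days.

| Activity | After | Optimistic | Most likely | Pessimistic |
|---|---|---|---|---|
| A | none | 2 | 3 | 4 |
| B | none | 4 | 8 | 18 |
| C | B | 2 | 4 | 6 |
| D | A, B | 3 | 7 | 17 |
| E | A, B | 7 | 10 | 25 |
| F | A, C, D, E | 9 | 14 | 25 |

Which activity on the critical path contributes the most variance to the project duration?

te_A = (2 + 4·3 + 4)/6 = 18/6 = 3; σ²_A = ((4−2)/6)² = 0.111
te_B = (4 + 4·8 + 18)/6 = 54/6 = 9; σ²_B = ((18−4)/6)² = 5.444
te_C = (2 + 4·4 + 6)/6 = 24/6 = 4; σ²_C = ((6−2)/6)² = 0.444
te_D = (3 + 4·7 + 17)/6 = 48/6 = 8; σ²_D = ((17−3)/6)² = 5.444
te_E = (7 + 4·10 + 25)/6 = 72/6 = 12; σ²_E = ((25−7)/6)² = 9.000
te_F = (9 + 4·14 + 25)/6 = 90/6 = 15; σ²_F = ((25−9)/6)² = 7.111

Forward pass:
ES_A = 0; EF_A = 3
ES_B = 0; EF_B = 9
ES_C = 9; EF_C = 9+4 = 13
ES_D = max(EF_A=3, EF_B=9) = 9; EF_D = 9+8 = 17
ES_E = max(EF_A=3, EF_B=9) = 9; EF_E = 9+12 = 21
ES_F = max(EF_A=3, EF_C=13, EF_D=17, EF_E=21) = 21; EF_F = 21+15 = 36
Expected project duration μ = 36 days. Critical path: B → E → F.

Variances on critical path: σ²_B=5.444, σ²_E=9.000, σ²_F=7.111.
Largest is σ²_E = 9.000.

E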